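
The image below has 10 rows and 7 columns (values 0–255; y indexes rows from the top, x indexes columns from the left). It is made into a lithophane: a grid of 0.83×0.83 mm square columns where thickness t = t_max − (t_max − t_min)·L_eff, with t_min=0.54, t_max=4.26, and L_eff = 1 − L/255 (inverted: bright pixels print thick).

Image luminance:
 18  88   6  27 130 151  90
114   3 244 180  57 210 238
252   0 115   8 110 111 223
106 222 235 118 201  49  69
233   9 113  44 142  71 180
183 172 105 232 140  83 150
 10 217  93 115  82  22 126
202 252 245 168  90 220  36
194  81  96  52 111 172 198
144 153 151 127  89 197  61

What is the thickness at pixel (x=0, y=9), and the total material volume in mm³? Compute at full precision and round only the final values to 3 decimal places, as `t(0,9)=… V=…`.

t(0,9)=2.641 V=115.846

span = t_max - t_min = 4.26 - 0.54 = 3.720
L(0,9) = 144, L_eff = 1 - 144/255 = 0.435294 (inverted)
t(0,9) = 4.26 - 3.720·0.435294 = 2.641
Σt over all 10·7 pixels = 357341/2125 ≈ 168.1604706
V = pitch²·Σt = 0.83²·357341/2125 = 115.846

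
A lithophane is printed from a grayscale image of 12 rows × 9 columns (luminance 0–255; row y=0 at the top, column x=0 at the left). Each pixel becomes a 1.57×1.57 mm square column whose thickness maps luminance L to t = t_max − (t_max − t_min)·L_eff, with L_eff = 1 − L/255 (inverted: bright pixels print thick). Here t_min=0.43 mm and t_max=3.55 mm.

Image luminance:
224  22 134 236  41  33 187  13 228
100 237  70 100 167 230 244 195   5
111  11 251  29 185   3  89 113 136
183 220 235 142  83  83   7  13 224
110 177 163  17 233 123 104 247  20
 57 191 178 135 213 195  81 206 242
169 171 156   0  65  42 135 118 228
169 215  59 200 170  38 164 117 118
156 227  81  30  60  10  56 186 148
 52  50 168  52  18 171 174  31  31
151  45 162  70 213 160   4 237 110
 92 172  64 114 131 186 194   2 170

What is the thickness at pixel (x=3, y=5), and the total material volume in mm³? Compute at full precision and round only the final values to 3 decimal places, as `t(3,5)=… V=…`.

t(3,5)=2.082 V=524.267

span = t_max - t_min = 3.55 - 0.43 = 3.120
L(3,5) = 135, L_eff = 1 - 135/255 = 0.470588 (inverted)
t(3,5) = 3.55 - 3.120·0.470588 = 2.082
Σt over all 12·9 pixels = 451973/2125 ≈ 212.6931765
V = pitch²·Σt = 1.57²·451973/2125 = 524.267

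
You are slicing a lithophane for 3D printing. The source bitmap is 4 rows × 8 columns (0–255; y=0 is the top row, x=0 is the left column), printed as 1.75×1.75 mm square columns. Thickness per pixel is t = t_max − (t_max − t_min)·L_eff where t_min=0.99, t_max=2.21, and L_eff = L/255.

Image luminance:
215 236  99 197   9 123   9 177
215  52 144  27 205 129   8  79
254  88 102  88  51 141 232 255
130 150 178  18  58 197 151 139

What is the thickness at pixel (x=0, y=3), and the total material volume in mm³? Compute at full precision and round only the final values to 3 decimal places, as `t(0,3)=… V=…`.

span = t_max - t_min = 2.21 - 0.99 = 1.220
L(0,3) = 130, L_eff = 130/255 = 0.509804
t(0,3) = 2.21 - 1.220·0.509804 = 1.588
Σt over all 4·8 pixels = 324082/6375 ≈ 50.8363922
V = pitch²·Σt = 1.75²·324082/6375 = 155.686

t(0,3)=1.588 V=155.686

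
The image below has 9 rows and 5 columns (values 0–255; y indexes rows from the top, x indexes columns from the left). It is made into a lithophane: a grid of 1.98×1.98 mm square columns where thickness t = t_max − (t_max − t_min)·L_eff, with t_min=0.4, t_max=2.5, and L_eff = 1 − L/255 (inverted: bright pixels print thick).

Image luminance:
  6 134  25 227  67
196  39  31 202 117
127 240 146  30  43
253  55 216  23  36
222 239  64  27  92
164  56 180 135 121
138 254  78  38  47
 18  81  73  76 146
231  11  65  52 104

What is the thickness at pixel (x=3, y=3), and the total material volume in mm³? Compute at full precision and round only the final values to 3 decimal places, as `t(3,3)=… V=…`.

span = t_max - t_min = 2.5 - 0.4 = 2.100
L(3,3) = 23, L_eff = 1 - 23/255 = 0.909804 (inverted)
t(3,3) = 2.5 - 2.100·0.909804 = 0.589
Σt over all 9·5 pixels = 1991/34 ≈ 58.5588235
V = pitch²·Σt = 1.98²·1991/34 = 229.574

t(3,3)=0.589 V=229.574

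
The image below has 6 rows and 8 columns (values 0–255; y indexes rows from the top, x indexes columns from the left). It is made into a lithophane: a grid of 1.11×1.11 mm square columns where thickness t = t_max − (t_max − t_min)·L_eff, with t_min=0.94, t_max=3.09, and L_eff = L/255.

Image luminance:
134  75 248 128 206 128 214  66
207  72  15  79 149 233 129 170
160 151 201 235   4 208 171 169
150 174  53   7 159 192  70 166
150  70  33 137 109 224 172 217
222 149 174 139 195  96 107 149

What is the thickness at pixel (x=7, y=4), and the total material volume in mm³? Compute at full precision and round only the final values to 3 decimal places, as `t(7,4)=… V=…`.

t(7,4)=1.260 V=111.419

span = t_max - t_min = 3.09 - 0.94 = 2.150
L(7,4) = 217, L_eff = 217/255 = 0.850980
t(7,4) = 3.09 - 2.150·0.850980 = 1.260
Σt over all 6·8 pixels = 230597/2550 ≈ 90.4301961
V = pitch²·Σt = 1.11²·230597/2550 = 111.419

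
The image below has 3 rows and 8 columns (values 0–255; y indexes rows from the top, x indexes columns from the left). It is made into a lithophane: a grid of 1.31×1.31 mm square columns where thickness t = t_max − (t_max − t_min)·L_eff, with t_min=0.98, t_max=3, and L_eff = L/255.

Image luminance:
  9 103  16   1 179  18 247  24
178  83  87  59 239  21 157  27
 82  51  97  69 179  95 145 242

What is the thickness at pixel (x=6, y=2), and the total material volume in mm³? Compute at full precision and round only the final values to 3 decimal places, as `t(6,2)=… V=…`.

span = t_max - t_min = 3 - 0.98 = 2.020
L(6,2) = 145, L_eff = 145/255 = 0.568627
t(6,2) = 3 - 2.020·0.568627 = 1.851
Σt over all 3·8 pixels = 337396/6375 ≈ 52.9248627
V = pitch²·Σt = 1.31²·337396/6375 = 90.824

t(6,2)=1.851 V=90.824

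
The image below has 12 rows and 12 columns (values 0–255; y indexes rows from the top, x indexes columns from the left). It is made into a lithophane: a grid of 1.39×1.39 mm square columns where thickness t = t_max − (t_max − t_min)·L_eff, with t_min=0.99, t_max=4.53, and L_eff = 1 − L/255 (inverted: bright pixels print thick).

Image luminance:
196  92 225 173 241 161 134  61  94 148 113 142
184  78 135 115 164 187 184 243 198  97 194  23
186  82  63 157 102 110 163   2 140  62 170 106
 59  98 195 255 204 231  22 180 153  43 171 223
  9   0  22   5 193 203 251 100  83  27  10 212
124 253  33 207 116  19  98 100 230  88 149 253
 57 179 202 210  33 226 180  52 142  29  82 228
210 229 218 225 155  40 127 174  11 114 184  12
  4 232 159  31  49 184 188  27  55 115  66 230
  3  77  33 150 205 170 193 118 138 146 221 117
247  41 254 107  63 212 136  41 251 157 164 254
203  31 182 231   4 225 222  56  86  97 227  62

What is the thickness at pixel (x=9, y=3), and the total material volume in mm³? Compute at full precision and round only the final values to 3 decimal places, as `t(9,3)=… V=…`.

span = t_max - t_min = 4.53 - 0.99 = 3.540
L(9,3) = 43, L_eff = 1 - 43/255 = 0.831373 (inverted)
t(9,3) = 4.53 - 3.540·0.831373 = 1.587
Σt over all 12·12 pixels = 1746173/4250 ≈ 410.8642353
V = pitch²·Σt = 1.39²·1746173/4250 = 793.831

t(9,3)=1.587 V=793.831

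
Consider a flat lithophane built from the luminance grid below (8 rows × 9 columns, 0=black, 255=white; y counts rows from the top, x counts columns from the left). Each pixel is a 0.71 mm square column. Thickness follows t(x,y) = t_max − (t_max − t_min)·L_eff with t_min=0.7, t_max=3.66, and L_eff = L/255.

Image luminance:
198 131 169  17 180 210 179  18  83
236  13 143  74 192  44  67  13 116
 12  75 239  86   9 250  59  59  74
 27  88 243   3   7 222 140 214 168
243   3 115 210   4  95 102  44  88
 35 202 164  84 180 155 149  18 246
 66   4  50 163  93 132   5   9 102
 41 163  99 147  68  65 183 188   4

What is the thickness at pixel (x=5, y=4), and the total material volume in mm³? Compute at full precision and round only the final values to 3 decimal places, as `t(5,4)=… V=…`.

span = t_max - t_min = 3.66 - 0.7 = 2.960
L(5,4) = 95, L_eff = 95/255 = 0.372549
t(5,4) = 3.66 - 2.960·0.372549 = 2.557
Σt over all 8·9 pixels = 1104442/6375 ≈ 173.2458039
V = pitch²·Σt = 0.71²·1104442/6375 = 87.333

t(5,4)=2.557 V=87.333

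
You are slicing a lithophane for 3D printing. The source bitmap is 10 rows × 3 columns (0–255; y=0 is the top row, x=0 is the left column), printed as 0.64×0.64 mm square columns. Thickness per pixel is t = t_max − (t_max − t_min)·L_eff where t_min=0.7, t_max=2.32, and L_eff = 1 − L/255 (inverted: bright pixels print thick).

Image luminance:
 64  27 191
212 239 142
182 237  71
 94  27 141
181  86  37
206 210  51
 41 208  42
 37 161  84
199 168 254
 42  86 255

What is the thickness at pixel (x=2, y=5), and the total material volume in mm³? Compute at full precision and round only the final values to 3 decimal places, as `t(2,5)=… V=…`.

t(2,5)=1.024 V=18.945

span = t_max - t_min = 2.32 - 0.7 = 1.620
L(2,5) = 51, L_eff = 1 - 51/255 = 0.800000 (inverted)
t(2,5) = 2.32 - 1.620·0.800000 = 1.024
Σt over all 10·3 pixels = 7863/170 ≈ 46.2529412
V = pitch²·Σt = 0.64²·7863/170 = 18.945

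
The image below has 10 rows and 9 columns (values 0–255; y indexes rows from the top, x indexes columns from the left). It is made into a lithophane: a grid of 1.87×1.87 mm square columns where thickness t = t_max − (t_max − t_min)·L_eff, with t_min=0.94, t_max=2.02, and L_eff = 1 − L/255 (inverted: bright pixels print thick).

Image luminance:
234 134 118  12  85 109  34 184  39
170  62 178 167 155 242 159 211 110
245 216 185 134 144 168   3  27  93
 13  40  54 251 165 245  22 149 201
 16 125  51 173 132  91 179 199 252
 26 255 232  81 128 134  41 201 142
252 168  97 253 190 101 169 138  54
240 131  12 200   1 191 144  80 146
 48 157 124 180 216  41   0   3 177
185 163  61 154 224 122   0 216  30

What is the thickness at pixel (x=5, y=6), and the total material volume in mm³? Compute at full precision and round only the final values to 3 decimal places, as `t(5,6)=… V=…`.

span = t_max - t_min = 2.02 - 0.94 = 1.080
L(5,6) = 101, L_eff = 1 - 101/255 = 0.603922 (inverted)
t(5,6) = 2.02 - 1.080·0.603922 = 1.368
Σt over all 10·9 pixels = 286731/2125 ≈ 134.9322353
V = pitch²·Σt = 1.87²·286731/2125 = 471.845

t(5,6)=1.368 V=471.845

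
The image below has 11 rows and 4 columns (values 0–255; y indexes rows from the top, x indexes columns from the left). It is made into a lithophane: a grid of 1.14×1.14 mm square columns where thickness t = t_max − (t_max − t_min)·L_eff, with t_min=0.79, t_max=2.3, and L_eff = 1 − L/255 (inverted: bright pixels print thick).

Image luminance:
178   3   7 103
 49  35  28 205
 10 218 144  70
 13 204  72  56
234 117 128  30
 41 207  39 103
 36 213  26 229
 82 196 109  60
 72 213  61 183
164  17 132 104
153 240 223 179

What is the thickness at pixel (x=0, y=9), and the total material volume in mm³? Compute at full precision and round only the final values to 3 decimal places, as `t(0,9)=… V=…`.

t(0,9)=1.761 V=83.545

span = t_max - t_min = 2.3 - 0.79 = 1.510
L(0,9) = 164, L_eff = 1 - 164/255 = 0.356863 (inverted)
t(0,9) = 2.3 - 1.510·0.356863 = 1.761
Σt over all 11·4 pixels = 273211/4250 ≈ 64.2849412
V = pitch²·Σt = 1.14²·273211/4250 = 83.545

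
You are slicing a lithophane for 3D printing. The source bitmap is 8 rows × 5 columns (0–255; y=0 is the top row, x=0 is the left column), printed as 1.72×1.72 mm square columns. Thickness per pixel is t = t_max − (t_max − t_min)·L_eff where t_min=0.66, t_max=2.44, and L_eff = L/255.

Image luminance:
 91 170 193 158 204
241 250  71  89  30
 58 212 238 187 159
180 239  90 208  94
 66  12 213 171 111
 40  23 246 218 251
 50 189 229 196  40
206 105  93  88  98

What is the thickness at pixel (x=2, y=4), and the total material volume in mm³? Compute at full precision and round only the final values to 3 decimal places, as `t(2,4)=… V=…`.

span = t_max - t_min = 2.44 - 0.66 = 1.780
L(2,4) = 213, L_eff = 213/255 = 0.835294
t(2,4) = 2.44 - 1.780·0.835294 = 0.953
Σt over all 8·5 pixels = 727577/12750 ≈ 57.0648627
V = pitch²·Σt = 1.72²·727577/12750 = 168.821

t(2,4)=0.953 V=168.821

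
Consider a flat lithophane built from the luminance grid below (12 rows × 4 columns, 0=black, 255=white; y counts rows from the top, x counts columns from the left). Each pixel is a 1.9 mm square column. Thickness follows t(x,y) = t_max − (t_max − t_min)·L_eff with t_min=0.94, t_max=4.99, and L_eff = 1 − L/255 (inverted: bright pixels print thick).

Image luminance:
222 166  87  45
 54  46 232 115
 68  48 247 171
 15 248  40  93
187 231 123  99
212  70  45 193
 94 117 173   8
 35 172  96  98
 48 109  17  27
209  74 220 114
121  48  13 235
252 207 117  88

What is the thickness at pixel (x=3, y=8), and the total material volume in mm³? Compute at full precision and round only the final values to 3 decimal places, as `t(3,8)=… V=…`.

span = t_max - t_min = 4.99 - 0.94 = 4.050
L(3,8) = 27, L_eff = 1 - 27/255 = 0.894118 (inverted)
t(3,8) = 4.99 - 4.050·0.894118 = 1.369
Σt over all 12·4 pixels = 231927/1700 ≈ 136.4276471
V = pitch²·Σt = 1.9²·231927/1700 = 492.504

t(3,8)=1.369 V=492.504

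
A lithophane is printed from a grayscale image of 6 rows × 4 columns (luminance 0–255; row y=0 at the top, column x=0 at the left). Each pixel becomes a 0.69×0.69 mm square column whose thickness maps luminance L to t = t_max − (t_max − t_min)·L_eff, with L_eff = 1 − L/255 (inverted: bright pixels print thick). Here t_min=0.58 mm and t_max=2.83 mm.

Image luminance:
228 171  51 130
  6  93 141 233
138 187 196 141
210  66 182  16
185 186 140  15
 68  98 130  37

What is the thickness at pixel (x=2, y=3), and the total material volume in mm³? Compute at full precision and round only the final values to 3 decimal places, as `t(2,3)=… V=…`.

span = t_max - t_min = 2.83 - 0.58 = 2.250
L(2,3) = 182, L_eff = 1 - 182/255 = 0.286275 (inverted)
t(2,3) = 2.83 - 2.250·0.286275 = 2.186
Σt over all 6·4 pixels = 17346/425 ≈ 40.8141176
V = pitch²·Σt = 0.69²·17346/425 = 19.432

t(2,3)=2.186 V=19.432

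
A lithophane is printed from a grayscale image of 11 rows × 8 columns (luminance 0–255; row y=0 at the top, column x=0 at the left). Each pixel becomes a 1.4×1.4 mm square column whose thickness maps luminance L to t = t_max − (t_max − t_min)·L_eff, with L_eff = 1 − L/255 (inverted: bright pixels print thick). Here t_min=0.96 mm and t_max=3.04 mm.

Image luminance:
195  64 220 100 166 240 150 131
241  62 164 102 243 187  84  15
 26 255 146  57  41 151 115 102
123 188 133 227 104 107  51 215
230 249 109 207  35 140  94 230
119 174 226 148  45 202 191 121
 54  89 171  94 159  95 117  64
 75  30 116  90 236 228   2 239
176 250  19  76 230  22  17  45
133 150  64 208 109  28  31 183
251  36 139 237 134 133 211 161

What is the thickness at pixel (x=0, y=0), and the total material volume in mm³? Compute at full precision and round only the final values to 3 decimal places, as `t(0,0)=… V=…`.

span = t_max - t_min = 3.04 - 0.96 = 2.080
L(0,0) = 195, L_eff = 1 - 195/255 = 0.235294 (inverted)
t(0,0) = 3.04 - 2.080·0.235294 = 2.551
Σt over all 11·8 pixels = 1153564/6375 ≈ 180.9512157
V = pitch²·Σt = 1.4²·1153564/6375 = 354.664

t(0,0)=2.551 V=354.664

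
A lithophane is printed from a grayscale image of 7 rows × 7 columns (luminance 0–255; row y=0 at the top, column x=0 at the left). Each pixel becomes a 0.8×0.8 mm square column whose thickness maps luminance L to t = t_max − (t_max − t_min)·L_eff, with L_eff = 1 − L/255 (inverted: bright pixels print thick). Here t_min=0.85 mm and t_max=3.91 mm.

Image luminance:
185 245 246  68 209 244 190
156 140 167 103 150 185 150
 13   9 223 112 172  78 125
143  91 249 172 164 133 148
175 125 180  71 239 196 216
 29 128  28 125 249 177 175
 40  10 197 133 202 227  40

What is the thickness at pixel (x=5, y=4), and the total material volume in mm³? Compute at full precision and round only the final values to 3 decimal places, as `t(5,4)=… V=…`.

t(5,4)=3.202 V=82.198

span = t_max - t_min = 3.91 - 0.85 = 3.060
L(5,4) = 196, L_eff = 1 - 196/255 = 0.231373 (inverted)
t(5,4) = 3.91 - 3.060·0.231373 = 3.202
Σt over all 7·7 pixels = 128.434
V = pitch²·Σt = 0.8²·128.434 = 82.198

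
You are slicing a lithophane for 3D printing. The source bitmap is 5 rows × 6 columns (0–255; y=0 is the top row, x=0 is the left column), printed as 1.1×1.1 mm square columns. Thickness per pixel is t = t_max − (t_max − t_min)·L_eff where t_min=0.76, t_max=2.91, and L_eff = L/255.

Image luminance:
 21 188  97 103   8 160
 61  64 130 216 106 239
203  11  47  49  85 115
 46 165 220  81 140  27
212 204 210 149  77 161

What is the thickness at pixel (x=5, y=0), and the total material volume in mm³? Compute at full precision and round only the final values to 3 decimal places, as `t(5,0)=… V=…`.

span = t_max - t_min = 2.91 - 0.76 = 2.150
L(5,0) = 160, L_eff = 160/255 = 0.627451
t(5,0) = 2.91 - 2.150·0.627451 = 1.561
Σt over all 5·6 pixels = 58129/1020 ≈ 56.9892157
V = pitch²·Σt = 1.1²·58129/1020 = 68.957

t(5,0)=1.561 V=68.957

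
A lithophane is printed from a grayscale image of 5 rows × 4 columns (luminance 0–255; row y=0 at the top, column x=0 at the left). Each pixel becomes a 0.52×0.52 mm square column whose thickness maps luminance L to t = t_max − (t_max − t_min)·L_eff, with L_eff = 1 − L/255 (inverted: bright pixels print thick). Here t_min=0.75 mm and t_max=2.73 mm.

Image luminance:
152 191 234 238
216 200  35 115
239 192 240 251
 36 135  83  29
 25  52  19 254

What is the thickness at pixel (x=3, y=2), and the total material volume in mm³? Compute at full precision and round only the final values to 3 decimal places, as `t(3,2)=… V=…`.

span = t_max - t_min = 2.73 - 0.75 = 1.980
L(3,2) = 251, L_eff = 1 - 251/255 = 0.015686 (inverted)
t(3,2) = 2.73 - 1.980·0.015686 = 2.699
Σt over all 5·4 pixels = 80319/2125 ≈ 37.7971765
V = pitch²·Σt = 0.52²·80319/2125 = 10.220

t(3,2)=2.699 V=10.220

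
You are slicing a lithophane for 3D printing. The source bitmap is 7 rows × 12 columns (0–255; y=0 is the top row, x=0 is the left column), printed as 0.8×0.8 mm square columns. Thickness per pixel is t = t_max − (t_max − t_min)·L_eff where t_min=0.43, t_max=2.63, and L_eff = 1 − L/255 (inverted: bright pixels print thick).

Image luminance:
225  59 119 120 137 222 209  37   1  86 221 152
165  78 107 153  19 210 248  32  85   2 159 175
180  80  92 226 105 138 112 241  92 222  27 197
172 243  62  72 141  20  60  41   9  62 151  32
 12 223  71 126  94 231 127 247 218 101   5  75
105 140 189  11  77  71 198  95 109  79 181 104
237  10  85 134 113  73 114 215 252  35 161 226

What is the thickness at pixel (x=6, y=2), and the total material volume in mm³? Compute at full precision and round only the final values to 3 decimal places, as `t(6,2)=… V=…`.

span = t_max - t_min = 2.63 - 0.43 = 2.200
L(6,2) = 112, L_eff = 1 - 112/255 = 0.560784 (inverted)
t(6,2) = 2.63 - 2.200·0.560784 = 1.396
Σt over all 7·12 pixels = 31963/255 ≈ 125.3450980
V = pitch²·Σt = 0.8²·31963/255 = 80.221

t(6,2)=1.396 V=80.221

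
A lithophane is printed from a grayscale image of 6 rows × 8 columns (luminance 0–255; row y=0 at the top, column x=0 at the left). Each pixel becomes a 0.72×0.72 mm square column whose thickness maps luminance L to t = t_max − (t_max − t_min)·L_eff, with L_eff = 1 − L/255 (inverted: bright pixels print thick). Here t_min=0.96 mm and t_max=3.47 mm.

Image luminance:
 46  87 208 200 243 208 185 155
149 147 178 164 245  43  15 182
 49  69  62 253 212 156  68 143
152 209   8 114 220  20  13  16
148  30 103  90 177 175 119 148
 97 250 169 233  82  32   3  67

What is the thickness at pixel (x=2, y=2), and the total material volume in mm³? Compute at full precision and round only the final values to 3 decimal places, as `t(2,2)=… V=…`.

span = t_max - t_min = 3.47 - 0.96 = 2.510
L(2,2) = 62, L_eff = 1 - 62/255 = 0.756863 (inverted)
t(2,2) = 3.47 - 2.510·0.756863 = 1.570
Σt over all 6·8 pixels = 1358341/12750 ≈ 106.5365490
V = pitch²·Σt = 0.72²·1358341/12750 = 55.229

t(2,2)=1.570 V=55.229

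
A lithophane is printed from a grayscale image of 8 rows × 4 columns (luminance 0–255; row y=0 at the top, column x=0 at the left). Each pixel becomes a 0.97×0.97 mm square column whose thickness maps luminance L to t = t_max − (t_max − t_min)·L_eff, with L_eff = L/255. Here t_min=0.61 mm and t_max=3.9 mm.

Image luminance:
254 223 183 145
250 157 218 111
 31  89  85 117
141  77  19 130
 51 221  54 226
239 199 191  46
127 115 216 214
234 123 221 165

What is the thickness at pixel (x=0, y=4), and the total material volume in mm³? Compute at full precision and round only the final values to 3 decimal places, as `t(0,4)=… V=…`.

span = t_max - t_min = 3.9 - 0.61 = 3.290
L(0,4) = 51, L_eff = 51/255 = 0.200000
t(0,4) = 3.9 - 3.290·0.200000 = 3.242
Σt over all 8·4 pixels = 131626/2125 ≈ 61.9416471
V = pitch²·Σt = 0.97²·131626/2125 = 58.281

t(0,4)=3.242 V=58.281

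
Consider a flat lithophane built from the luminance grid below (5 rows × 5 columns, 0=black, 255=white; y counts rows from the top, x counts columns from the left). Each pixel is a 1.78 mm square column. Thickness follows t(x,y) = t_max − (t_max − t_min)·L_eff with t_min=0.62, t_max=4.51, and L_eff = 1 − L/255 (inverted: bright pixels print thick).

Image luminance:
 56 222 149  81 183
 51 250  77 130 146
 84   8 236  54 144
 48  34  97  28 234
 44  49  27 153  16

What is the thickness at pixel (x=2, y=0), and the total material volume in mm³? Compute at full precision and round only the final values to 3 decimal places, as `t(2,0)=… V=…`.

t(2,0)=2.893 V=174.826

span = t_max - t_min = 4.51 - 0.62 = 3.890
L(2,0) = 149, L_eff = 1 - 149/255 = 0.415686 (inverted)
t(2,0) = 4.51 - 3.890·0.415686 = 2.893
Σt over all 5·5 pixels = 55.178
V = pitch²·Σt = 1.78²·55.178 = 174.826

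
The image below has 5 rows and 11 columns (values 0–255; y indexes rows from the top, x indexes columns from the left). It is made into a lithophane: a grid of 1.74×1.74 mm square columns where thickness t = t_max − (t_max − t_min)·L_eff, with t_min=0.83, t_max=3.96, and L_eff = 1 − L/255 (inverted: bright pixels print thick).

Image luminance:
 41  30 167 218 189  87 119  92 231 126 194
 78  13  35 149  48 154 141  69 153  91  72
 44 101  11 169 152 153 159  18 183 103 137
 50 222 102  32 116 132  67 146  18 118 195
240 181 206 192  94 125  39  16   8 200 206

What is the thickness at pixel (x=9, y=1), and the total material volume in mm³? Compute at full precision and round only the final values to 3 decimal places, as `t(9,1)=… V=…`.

span = t_max - t_min = 3.96 - 0.83 = 3.130
L(9,1) = 91, L_eff = 1 - 91/255 = 0.643137 (inverted)
t(9,1) = 3.96 - 3.130·0.643137 = 1.947
Σt over all 5·11 pixels = 1059097/8500 ≈ 124.5996471
V = pitch²·Σt = 1.74²·1059097/8500 = 377.238

t(9,1)=1.947 V=377.238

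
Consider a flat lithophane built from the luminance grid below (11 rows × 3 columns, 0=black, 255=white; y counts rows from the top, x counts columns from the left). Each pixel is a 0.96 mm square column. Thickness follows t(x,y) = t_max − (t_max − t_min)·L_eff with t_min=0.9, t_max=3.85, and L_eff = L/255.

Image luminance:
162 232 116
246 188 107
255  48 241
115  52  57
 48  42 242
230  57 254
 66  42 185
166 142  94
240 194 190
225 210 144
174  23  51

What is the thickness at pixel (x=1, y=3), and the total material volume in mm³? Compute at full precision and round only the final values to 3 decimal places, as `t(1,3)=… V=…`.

span = t_max - t_min = 3.85 - 0.9 = 2.950
L(1,3) = 52, L_eff = 52/255 = 0.203922
t(1,3) = 3.85 - 2.950·0.203922 = 3.248
Σt over all 11·3 pixels = 362513/5100 ≈ 71.0809804
V = pitch²·Σt = 0.96²·362513/5100 = 65.508

t(1,3)=3.248 V=65.508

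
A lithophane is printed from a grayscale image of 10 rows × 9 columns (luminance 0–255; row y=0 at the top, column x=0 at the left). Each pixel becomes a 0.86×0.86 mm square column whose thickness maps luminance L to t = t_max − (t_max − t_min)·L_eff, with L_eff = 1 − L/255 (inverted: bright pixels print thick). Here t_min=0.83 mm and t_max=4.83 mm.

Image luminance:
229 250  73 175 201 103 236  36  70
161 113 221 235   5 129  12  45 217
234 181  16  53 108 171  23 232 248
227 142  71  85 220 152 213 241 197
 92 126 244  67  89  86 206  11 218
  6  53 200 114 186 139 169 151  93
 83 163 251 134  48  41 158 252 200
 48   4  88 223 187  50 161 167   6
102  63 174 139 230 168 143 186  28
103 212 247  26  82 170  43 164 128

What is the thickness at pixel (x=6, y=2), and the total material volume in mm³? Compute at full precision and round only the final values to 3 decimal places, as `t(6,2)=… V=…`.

span = t_max - t_min = 4.83 - 0.83 = 4.000
L(6,2) = 23, L_eff = 1 - 23/255 = 0.909804 (inverted)
t(6,2) = 4.83 - 4.000·0.909804 = 1.191
Σt over all 10·9 pixels = 136073/510 ≈ 266.8098039
V = pitch²·Σt = 0.86²·136073/510 = 197.333

t(6,2)=1.191 V=197.333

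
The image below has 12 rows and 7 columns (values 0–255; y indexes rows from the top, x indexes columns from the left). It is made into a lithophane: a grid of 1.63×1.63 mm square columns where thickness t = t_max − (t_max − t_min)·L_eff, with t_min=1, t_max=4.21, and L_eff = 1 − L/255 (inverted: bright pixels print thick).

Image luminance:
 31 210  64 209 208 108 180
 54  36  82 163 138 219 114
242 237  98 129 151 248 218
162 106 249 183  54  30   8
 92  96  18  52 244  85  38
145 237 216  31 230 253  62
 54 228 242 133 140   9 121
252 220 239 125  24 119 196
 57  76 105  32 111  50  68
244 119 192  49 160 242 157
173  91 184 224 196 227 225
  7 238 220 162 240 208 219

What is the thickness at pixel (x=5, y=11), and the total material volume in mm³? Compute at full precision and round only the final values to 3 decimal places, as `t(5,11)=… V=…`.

span = t_max - t_min = 4.21 - 1 = 3.210
L(5,11) = 208, L_eff = 1 - 208/255 = 0.184314 (inverted)
t(5,11) = 4.21 - 3.210·0.184314 = 3.618
Σt over all 12·7 pixels = 502389/2125 ≈ 236.4183529
V = pitch²·Σt = 1.63²·502389/2125 = 628.140

t(5,11)=3.618 V=628.140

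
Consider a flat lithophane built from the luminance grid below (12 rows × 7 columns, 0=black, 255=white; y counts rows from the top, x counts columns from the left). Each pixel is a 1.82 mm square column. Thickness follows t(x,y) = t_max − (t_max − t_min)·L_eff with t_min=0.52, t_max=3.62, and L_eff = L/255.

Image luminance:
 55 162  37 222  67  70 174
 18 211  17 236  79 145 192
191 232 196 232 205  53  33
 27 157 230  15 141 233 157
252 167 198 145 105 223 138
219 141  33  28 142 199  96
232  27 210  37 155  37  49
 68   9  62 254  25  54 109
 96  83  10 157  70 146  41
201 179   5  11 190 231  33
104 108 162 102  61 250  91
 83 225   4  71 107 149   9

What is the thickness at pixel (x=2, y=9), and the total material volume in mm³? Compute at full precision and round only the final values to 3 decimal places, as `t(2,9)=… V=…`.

t(2,9)=3.559 V=597.302

span = t_max - t_min = 3.62 - 0.52 = 3.100
L(2,9) = 5, L_eff = 5/255 = 0.019608
t(2,9) = 3.62 - 3.100·0.019608 = 3.559
Σt over all 12·7 pixels = 229912/1275 ≈ 180.3231373
V = pitch²·Σt = 1.82²·229912/1275 = 597.302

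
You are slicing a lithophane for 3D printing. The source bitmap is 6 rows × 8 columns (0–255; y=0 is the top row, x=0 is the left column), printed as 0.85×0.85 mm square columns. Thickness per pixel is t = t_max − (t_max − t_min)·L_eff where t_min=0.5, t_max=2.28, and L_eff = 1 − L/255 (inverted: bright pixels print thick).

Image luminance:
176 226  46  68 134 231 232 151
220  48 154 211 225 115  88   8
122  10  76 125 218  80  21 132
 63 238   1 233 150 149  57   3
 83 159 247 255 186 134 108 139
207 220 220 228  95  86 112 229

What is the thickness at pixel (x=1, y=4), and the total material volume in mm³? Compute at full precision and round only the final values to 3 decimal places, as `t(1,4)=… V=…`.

t(1,4)=1.610 V=51.226

span = t_max - t_min = 2.28 - 0.5 = 1.780
L(1,4) = 159, L_eff = 1 - 159/255 = 0.376471 (inverted)
t(1,4) = 2.28 - 1.780·0.376471 = 1.610
Σt over all 6·8 pixels = 903991/12750 ≈ 70.9012549
V = pitch²·Σt = 0.85²·903991/12750 = 51.226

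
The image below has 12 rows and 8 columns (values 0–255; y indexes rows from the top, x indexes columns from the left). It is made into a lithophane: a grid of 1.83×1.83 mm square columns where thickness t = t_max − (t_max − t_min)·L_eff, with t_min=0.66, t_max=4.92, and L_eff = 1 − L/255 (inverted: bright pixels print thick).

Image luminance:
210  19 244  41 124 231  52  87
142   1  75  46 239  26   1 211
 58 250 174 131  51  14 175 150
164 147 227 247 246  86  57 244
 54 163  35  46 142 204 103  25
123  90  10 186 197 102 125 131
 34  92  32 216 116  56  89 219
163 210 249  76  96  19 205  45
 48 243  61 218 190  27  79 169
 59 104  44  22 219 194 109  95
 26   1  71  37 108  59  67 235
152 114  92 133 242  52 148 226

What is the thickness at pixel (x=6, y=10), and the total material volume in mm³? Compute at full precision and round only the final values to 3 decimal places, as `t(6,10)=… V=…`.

span = t_max - t_min = 4.92 - 0.66 = 4.260
L(6,10) = 67, L_eff = 1 - 67/255 = 0.737255 (inverted)
t(6,10) = 4.92 - 4.260·0.737255 = 1.779
Σt over all 12·8 pixels = 1083437/4250 ≈ 254.9263529
V = pitch²·Σt = 1.83²·1083437/4250 = 853.723

t(6,10)=1.779 V=853.723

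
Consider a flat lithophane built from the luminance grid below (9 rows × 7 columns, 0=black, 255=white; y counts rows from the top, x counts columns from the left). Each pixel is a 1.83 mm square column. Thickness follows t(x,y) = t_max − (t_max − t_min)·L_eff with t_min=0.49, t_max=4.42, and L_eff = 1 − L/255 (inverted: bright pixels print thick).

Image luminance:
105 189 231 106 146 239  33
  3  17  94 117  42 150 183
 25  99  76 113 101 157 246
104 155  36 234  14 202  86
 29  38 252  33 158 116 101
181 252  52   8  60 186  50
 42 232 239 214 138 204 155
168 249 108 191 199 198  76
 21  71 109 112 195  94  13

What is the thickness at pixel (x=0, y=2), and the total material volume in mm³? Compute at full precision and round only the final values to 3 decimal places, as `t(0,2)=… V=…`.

t(0,2)=0.875 V=508.384

span = t_max - t_min = 4.42 - 0.49 = 3.930
L(0,2) = 25, L_eff = 1 - 25/255 = 0.901961 (inverted)
t(0,2) = 4.42 - 3.930·0.901961 = 0.875
Σt over all 9·7 pixels = 322588/2125 ≈ 151.8061176
V = pitch²·Σt = 1.83²·322588/2125 = 508.384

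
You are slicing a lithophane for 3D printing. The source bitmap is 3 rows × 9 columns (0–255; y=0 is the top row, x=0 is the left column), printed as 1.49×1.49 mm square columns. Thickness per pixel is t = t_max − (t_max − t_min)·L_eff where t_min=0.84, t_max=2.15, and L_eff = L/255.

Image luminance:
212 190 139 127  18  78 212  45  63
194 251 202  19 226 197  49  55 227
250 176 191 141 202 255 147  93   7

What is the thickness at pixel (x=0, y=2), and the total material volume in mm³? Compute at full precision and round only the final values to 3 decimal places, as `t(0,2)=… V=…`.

span = t_max - t_min = 2.15 - 0.84 = 1.310
L(0,2) = 250, L_eff = 250/255 = 0.980392
t(0,2) = 2.15 - 1.310·0.980392 = 0.866
Σt over all 3·9 pixels = 320243/8500 ≈ 37.6756471
V = pitch²·Σt = 1.49²·320243/8500 = 83.644

t(0,2)=0.866 V=83.644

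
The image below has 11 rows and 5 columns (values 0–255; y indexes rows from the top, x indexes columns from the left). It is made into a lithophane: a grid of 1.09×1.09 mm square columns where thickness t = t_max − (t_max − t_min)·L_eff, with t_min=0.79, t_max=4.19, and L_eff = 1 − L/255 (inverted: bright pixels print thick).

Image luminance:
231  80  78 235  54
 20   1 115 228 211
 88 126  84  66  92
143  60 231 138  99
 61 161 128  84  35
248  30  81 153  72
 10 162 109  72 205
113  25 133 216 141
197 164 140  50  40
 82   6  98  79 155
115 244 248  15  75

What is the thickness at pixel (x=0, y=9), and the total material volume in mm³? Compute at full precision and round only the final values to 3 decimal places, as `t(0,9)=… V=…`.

span = t_max - t_min = 4.19 - 0.79 = 3.400
L(0,9) = 82, L_eff = 1 - 82/255 = 0.678431 (inverted)
t(0,9) = 4.19 - 3.400·0.678431 = 1.883
Σt over all 11·5 pixels = 127.81
V = pitch²·Σt = 1.09²·127.81 = 151.851

t(0,9)=1.883 V=151.851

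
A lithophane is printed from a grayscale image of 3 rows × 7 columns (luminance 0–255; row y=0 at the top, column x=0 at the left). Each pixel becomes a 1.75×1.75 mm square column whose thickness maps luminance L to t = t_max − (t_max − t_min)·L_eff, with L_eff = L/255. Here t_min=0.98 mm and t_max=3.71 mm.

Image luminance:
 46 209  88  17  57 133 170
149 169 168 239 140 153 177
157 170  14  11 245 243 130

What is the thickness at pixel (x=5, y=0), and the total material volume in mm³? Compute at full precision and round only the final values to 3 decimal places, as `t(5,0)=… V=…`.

t(5,0)=2.286 V=144.010

span = t_max - t_min = 3.71 - 0.98 = 2.730
L(5,0) = 133, L_eff = 133/255 = 0.521569
t(5,0) = 3.71 - 2.730·0.521569 = 2.286
Σt over all 3·7 pixels = 3997/85 ≈ 47.0235294
V = pitch²·Σt = 1.75²·3997/85 = 144.010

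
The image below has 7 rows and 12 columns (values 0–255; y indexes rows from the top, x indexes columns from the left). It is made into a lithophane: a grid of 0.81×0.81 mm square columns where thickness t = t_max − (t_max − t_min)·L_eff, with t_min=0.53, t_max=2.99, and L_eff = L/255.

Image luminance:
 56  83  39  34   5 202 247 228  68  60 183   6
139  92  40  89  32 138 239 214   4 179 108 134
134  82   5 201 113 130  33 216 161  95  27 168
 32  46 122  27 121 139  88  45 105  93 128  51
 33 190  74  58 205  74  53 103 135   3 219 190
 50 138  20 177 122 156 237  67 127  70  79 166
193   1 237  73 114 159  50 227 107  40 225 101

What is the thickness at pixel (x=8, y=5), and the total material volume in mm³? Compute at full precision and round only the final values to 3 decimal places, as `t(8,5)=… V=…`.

t(8,5)=1.765 V=106.213

span = t_max - t_min = 2.99 - 0.53 = 2.460
L(8,5) = 127, L_eff = 127/255 = 0.498039
t(8,5) = 2.99 - 2.460·0.498039 = 1.765
Σt over all 7·12 pixels = 344008/2125 ≈ 161.8861176
V = pitch²·Σt = 0.81²·344008/2125 = 106.213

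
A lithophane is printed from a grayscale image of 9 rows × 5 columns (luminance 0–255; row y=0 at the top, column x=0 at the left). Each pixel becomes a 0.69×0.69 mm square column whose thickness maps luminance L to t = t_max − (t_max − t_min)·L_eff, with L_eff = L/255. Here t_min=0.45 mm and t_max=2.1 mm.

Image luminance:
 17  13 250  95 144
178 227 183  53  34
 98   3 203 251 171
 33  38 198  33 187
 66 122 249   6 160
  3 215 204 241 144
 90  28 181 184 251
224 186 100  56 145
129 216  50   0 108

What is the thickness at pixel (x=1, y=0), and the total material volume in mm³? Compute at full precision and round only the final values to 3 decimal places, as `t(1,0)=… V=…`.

span = t_max - t_min = 2.1 - 0.45 = 1.650
L(1,0) = 13, L_eff = 13/255 = 0.050980
t(1,0) = 2.1 - 1.650·0.050980 = 2.016
Σt over all 9·5 pixels = 97213/1700 ≈ 57.1841176
V = pitch²·Σt = 0.69²·97213/1700 = 27.225

t(1,0)=2.016 V=27.225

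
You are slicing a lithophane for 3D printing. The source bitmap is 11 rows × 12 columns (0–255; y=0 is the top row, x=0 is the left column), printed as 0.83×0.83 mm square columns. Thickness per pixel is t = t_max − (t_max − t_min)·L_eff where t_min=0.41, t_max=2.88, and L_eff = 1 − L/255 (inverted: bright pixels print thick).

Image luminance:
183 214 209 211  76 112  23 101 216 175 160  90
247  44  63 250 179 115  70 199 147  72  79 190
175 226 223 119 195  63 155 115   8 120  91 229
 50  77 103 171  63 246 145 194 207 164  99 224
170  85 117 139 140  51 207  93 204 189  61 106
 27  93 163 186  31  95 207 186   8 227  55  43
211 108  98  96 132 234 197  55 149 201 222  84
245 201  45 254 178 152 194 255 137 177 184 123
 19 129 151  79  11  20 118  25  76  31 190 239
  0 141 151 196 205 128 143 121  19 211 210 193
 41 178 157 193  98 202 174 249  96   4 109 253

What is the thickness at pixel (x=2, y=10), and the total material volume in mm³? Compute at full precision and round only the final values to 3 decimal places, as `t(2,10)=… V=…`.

t(2,10)=1.931 V=159.143

span = t_max - t_min = 2.88 - 0.41 = 2.470
L(2,10) = 157, L_eff = 1 - 157/255 = 0.384314 (inverted)
t(2,10) = 2.88 - 2.470·0.384314 = 1.931
Σt over all 11·12 pixels = 2945387/12750 ≈ 231.0107451
V = pitch²·Σt = 0.83²·2945387/12750 = 159.143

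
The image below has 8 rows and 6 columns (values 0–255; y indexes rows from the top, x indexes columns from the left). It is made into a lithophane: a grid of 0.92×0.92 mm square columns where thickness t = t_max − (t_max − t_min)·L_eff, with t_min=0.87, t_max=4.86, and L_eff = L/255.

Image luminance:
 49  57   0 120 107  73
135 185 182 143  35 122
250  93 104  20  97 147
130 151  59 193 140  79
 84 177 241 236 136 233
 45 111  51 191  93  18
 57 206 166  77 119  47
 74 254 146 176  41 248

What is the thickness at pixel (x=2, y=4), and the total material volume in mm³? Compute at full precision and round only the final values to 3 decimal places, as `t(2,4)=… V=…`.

span = t_max - t_min = 4.86 - 0.87 = 3.990
L(2,4) = 241, L_eff = 241/255 = 0.945098
t(2,4) = 4.86 - 3.990·0.945098 = 1.089
Σt over all 8·6 pixels = 599223/4250 ≈ 140.9936471
V = pitch²·Σt = 0.92²·599223/4250 = 119.337

t(2,4)=1.089 V=119.337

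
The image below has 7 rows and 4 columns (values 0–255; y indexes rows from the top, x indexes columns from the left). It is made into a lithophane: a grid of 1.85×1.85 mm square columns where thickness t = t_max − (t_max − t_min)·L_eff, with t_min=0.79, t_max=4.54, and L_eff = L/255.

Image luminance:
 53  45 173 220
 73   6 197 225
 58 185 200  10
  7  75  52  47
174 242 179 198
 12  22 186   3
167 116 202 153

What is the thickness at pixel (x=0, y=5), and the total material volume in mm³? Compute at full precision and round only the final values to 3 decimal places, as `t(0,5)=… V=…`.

span = t_max - t_min = 4.54 - 0.79 = 3.750
L(0,5) = 12, L_eff = 12/255 = 0.047059
t(0,5) = 4.54 - 3.750·0.047059 = 4.364
Σt over all 7·4 pixels = 33526/425 ≈ 78.8847059
V = pitch²·Σt = 1.85²·33526/425 = 269.983

t(0,5)=4.364 V=269.983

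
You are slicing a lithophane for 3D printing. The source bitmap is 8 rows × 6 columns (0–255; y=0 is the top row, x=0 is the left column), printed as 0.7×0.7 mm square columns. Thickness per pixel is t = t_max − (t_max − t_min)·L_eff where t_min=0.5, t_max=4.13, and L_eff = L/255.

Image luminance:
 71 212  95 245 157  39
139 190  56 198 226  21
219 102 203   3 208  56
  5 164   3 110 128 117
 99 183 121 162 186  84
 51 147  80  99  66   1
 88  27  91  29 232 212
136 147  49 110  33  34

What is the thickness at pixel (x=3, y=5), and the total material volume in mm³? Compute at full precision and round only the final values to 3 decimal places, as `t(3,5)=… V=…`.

span = t_max - t_min = 4.13 - 0.5 = 3.630
L(3,5) = 99, L_eff = 99/255 = 0.388235
t(3,5) = 4.13 - 3.630·0.388235 = 2.721
Σt over all 8·6 pixels = 513763/4250 ≈ 120.8854118
V = pitch²·Σt = 0.7²·513763/4250 = 59.234

t(3,5)=2.721 V=59.234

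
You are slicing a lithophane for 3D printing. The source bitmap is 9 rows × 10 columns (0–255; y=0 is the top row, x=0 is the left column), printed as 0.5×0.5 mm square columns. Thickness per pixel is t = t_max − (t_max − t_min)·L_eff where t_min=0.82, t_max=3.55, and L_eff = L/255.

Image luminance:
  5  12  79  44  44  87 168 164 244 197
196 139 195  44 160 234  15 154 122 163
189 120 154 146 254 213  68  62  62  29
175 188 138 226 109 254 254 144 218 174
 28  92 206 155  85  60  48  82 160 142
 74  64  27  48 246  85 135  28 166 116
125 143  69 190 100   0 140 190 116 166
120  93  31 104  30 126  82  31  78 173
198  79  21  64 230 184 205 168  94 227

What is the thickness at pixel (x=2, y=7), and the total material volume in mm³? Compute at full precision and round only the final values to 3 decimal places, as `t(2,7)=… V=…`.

t(2,7)=3.218 V=49.719

span = t_max - t_min = 3.55 - 0.82 = 2.730
L(2,7) = 31, L_eff = 31/255 = 0.121569
t(2,7) = 3.55 - 2.730·0.121569 = 3.218
Σt over all 9·10 pixels = 1690453/8500 ≈ 198.8768235
V = pitch²·Σt = 0.5²·1690453/8500 = 49.719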